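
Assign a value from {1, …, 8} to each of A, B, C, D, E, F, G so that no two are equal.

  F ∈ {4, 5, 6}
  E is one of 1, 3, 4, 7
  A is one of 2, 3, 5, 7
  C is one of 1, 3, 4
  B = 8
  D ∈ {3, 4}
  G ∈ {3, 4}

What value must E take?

7

B's domain is down to {8}, so B = 8.
D and G share exactly the 2 values {3, 4}; by pigeonhole those values go to them, so strike 3, 4 from A, C, E, F.
That leaves C = 1. Eliminate 1 elsewhere: E.
So E = 7.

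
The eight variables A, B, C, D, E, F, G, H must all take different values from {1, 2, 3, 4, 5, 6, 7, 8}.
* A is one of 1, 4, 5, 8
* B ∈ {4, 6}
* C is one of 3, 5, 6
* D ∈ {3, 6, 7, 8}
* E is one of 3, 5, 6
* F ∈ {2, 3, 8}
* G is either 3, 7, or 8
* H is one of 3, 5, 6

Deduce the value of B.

4

The 8 variables together cover exactly {1, 2, 3, 4, 5, 6, 7, 8} — 8 values for 8 variables — and 1 appears only in A's list, so A = 1.
The 7 still-open variables together cover exactly {2, 3, 4, 5, 6, 7, 8} — 7 values for 7 variables — and 2 appears only in F's list, so F = 2.
The 6 still-open variables together cover exactly {3, 4, 5, 6, 7, 8} — 6 values for 6 variables — and 4 appears only in B's list, so B = 4.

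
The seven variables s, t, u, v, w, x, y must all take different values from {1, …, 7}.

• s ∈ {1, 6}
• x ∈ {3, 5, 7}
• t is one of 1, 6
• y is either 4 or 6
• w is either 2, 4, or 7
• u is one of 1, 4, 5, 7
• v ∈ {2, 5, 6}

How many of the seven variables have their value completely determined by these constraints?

Among the 7 variables, 3 fits only x (and all 7 values in {1, 2, 3, 4, 5, 6, 7} must be used), so x = 3.
s and t between them cover only {1, 6} — a naked pair. Remove those values from u, v, y.
y's domain is down to {4}, so y = 4. Remove 4 from u, w.
Determined: x=3, y=4. The other variables each still have more than one consistent value. That makes 2.

2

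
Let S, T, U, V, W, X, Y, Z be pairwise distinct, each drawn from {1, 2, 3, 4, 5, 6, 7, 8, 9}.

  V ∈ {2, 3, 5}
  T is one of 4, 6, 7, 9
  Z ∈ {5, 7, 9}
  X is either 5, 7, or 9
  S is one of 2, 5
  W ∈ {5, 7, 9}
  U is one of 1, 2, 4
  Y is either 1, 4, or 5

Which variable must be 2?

The 8 variables together cover exactly {1, 2, 3, 4, 5, 6, 7, 9} — 8 values for 8 variables — and 3 appears only in V's list, so V = 3.
The 7 still-open variables draw from only 7 values {1, 2, 4, 5, 6, 7, 9}, so each is used; only T can be 6, hence T = 6.
W, X, Z between them cover only {5, 7, 9} — a naked triple. Remove those values from S, Y.
So 2 goes to S.

S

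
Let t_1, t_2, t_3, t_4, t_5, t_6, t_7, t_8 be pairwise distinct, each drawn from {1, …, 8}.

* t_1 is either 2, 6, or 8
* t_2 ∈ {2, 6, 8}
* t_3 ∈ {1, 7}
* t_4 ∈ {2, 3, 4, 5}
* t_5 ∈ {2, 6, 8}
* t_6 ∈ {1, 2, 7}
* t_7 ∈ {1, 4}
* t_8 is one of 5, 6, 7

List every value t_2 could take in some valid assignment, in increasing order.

2, 6, 8

The 8 variables draw from only 8 values {1, 2, 3, 4, 5, 6, 7, 8}, so each is used; only t_4 can be 3, hence t_4 = 3.
The 7 still-open variables together cover exactly {1, 2, 4, 5, 6, 7, 8} — 7 values for 7 variables — and 4 appears only in t_7's list, so t_7 = 4.
The 6 still-open variables draw from only 6 values {1, 2, 5, 6, 7, 8}, so each is used; only t_8 can be 5, hence t_8 = 5.
t_1, t_2, t_5 share exactly the 3 values {2, 6, 8}; by pigeonhole those values go to them, so strike 2, 6, 8 from t_6.
No further eliminations apply; t_2 can still be any of 2, 6, 8.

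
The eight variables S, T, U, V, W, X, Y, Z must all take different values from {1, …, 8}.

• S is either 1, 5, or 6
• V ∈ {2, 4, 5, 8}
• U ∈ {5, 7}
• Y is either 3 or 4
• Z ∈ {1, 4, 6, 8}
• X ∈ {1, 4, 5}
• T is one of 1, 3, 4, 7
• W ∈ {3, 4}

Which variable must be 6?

S

The 8 variables together cover exactly {1, 2, 3, 4, 5, 6, 7, 8} — 8 values for 8 variables — and 2 appears only in V's list, so V = 2.
The 7 still-open variables draw from only 7 values {1, 3, 4, 5, 6, 7, 8}, so each is used; only Z can be 8, hence Z = 8.
Among the 6 still-open variables, 6 fits only S (and all 6 values in {1, 3, 4, 5, 6, 7} must be used), so S = 6.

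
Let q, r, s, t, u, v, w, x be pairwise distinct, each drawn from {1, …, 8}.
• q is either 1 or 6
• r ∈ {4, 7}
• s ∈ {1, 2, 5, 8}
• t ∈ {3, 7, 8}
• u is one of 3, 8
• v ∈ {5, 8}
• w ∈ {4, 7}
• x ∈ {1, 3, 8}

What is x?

The 8 variables together cover exactly {1, 2, 3, 4, 5, 6, 7, 8} — 8 values for 8 variables — and 2 appears only in s's list, so s = 2.
The 7 still-open variables draw from only 7 values {1, 3, 4, 5, 6, 7, 8}, so each is used; only v can be 5, hence v = 5.
Among the 6 still-open variables, 6 fits only q (and all 6 values in {1, 3, 4, 6, 7, 8} must be used), so q = 6.
The 5 still-open variables together cover exactly {1, 3, 4, 7, 8} — 5 values for 5 variables — and 1 appears only in x's list, so x = 1.

1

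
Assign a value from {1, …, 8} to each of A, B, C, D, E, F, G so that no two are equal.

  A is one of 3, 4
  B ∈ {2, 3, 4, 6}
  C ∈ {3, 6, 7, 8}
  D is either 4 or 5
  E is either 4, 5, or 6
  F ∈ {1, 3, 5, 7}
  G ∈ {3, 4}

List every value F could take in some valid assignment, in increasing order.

1, 7

A and G between them cover only {3, 4} — a naked pair. Remove those values from B, C, D, E, F.
D's domain is down to {5}, so D = 5. Remove 5 from E, F.
E must be 6 (only option left). Strike 6 from B, C.
B has just one choice, so B = 2.
No further eliminations apply; F can still be any of 1, 7.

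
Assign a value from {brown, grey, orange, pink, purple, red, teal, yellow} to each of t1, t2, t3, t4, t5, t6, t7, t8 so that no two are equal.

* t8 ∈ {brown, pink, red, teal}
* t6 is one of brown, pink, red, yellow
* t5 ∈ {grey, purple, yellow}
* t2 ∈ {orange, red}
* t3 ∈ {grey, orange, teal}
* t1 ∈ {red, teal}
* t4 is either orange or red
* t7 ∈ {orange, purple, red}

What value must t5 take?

yellow

t2 and t4 share exactly the 2 values {orange, red}; by pigeonhole those values go to them, so strike orange, red from t1, t3, t6, t7, t8.
t1's domain is down to {teal}, so t1 = teal. So t3, t8 can't be teal.
t3's domain is down to {grey}, so t3 = grey. Remove grey from t5.
t7 must be purple (only option left). Eliminate purple elsewhere: t5.
So t5 = yellow.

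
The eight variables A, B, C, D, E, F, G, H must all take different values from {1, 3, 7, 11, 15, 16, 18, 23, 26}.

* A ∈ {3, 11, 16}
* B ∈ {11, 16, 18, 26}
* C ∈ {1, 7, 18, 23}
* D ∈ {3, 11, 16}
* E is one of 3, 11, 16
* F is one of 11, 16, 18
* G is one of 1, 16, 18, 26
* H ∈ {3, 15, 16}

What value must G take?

The 3 variables A, D, E are confined to {3, 11, 16}, which locks those values in; drop them from B, F, G, H.
F must be 18 (only option left). So B, C, G can't be 18.
That leaves H = 15.
B must be 26 (only option left). Remove 26 from G.
So G = 1.

1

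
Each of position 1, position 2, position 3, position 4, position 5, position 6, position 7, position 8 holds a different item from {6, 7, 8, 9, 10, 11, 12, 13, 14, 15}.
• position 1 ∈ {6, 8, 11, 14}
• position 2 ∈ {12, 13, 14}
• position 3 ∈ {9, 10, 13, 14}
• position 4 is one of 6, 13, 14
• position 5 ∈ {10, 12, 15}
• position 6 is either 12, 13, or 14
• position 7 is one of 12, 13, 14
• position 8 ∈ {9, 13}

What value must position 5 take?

15

position 2, position 6, position 7 between them cover only {12, 13, 14} — a naked triple. Remove those values from position 1, position 3, position 4, position 5, position 8.
position 4 must be 6 (only option left). Eliminate 6 elsewhere: position 1.
That leaves position 8 = 9. Remove 9 from position 3.
position 3 has just one choice, so position 3 = 10. Eliminate 10 elsewhere: position 5.
So position 5 = 15.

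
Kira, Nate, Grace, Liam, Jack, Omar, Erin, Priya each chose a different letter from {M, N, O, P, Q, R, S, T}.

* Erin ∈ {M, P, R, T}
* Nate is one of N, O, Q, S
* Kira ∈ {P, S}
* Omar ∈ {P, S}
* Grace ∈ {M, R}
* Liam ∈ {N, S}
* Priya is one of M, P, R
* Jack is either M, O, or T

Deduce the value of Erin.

The 8 variables together cover exactly {M, N, O, P, Q, R, S, T} — 8 values for 8 variables — and Q appears only in Nate's list, so Nate = Q.
The 7 still-open variables together cover exactly {M, N, O, P, R, S, T} — 7 values for 7 variables — and N appears only in Liam's list, so Liam = N.
The 6 still-open variables together cover exactly {M, O, P, R, S, T} — 6 values for 6 variables — and O appears only in Jack's list, so Jack = O.
Among the 5 still-open variables, T fits only Erin (and all 5 values in {M, P, R, S, T} must be used), so Erin = T.

T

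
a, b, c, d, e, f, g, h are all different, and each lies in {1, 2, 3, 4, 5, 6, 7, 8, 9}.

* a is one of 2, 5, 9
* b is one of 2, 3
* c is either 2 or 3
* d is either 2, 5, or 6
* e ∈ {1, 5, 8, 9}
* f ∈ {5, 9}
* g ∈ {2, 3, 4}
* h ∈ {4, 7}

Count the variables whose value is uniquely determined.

The 2 variables b and c are confined to {2, 3}, which locks those values in; drop them from a, d, g.
g's domain is down to {4}, so g = 4. Eliminate 4 elsewhere: h.
h has just one choice, so h = 7.
a and f share exactly the 2 values {5, 9}; by pigeonhole those values go to them, so strike 5, 9 from d, e.
d's domain is down to {6}, so d = 6.
Determined: d=6, g=4, h=7. The other variables each still have more than one consistent value. That makes 3.

3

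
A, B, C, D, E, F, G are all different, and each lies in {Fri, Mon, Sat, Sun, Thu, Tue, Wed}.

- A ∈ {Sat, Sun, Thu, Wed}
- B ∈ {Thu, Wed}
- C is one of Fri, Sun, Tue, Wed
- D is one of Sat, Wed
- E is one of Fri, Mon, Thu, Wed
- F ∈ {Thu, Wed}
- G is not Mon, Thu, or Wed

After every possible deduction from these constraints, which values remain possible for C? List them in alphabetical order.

The 7 variables draw from only 7 values {Fri, Mon, Sat, Sun, Thu, Tue, Wed}, so each is used; only E can be Mon, hence E = Mon.
B and F between them cover only {Thu, Wed} — a naked pair. Remove those values from A, C, D.
That leaves D = Sat. Strike Sat from A, G.
A's domain is down to {Sun}, so A = Sun. Remove Sun from C, G.
No further eliminations apply; C can still be any of Fri, Tue.

Fri, Tue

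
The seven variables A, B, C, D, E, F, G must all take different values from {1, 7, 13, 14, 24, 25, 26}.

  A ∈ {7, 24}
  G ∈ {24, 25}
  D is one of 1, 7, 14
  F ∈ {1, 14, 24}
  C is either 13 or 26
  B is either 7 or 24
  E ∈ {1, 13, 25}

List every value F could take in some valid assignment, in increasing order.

1, 14

Among the 7 variables, 26 fits only C (and all 7 values in {1, 7, 13, 14, 24, 25, 26} must be used), so C = 26.
The 6 still-open variables draw from only 6 values {1, 7, 13, 14, 24, 25}, so each is used; only E can be 13, hence E = 13.
Among the 5 still-open variables, 25 fits only G (and all 5 values in {1, 7, 14, 24, 25} must be used), so G = 25.
A and B between them cover only {7, 24} — a naked pair. Remove those values from D, F.
No further eliminations apply; F can still be any of 1, 14.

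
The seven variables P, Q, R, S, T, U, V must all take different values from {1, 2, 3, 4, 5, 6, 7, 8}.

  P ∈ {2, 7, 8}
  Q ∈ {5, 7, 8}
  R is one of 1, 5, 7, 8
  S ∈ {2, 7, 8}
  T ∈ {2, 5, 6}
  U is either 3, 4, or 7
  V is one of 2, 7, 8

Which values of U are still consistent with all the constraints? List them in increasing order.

P, S, V share exactly the 3 values {2, 7, 8}; by pigeonhole those values go to them, so strike 2, 7, 8 from Q, R, T, U.
Q must be 5 (only option left). Remove 5 from R, T.
That leaves R = 1.
That leaves T = 6.
No further eliminations apply; U can still be any of 3, 4.

3, 4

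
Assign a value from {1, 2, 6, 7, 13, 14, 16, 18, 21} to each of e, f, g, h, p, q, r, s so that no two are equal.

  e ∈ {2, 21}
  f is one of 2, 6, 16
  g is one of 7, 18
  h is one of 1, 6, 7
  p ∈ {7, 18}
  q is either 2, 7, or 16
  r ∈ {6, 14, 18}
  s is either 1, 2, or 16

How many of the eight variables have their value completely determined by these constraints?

Among the 8 variables, 14 fits only r (and all 8 values in {1, 2, 6, 7, 14, 16, 18, 21} must be used), so r = 14.
The 7 still-open variables draw from only 7 values {1, 2, 6, 7, 16, 18, 21}, so each is used; only e can be 21, hence e = 21.
g and p between them cover only {7, 18} — a naked pair. Remove those values from h, q.
Determined: e=21, r=14. The other variables each still have more than one consistent value. That makes 2.

2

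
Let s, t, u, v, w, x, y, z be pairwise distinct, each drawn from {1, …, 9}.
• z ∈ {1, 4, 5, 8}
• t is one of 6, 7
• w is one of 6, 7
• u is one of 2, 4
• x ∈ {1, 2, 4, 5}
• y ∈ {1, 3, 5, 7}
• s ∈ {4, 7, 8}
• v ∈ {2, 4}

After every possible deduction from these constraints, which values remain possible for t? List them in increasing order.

6, 7

The 8 variables together cover exactly {1, 2, 3, 4, 5, 6, 7, 8} — 8 values for 8 variables — and 3 appears only in y's list, so y = 3.
The 2 variables t and w are confined to {6, 7}, which locks those values in; drop them from s.
u and v share exactly the 2 values {2, 4}; by pigeonhole those values go to them, so strike 2, 4 from s, x, z.
s must be 8 (only option left). Eliminate 8 elsewhere: z.
No further eliminations apply; t can still be any of 6, 7.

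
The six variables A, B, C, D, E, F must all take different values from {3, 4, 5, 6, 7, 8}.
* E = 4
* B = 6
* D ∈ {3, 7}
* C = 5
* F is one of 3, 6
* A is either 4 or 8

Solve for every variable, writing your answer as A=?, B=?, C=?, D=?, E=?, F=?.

A=8, B=6, C=5, D=7, E=4, F=3

B has just one choice, so B = 6. Remove 6 from F.
C has just one choice, so C = 5.
That leaves E = 4. Strike 4 from A.
That leaves F = 3. Remove 3 from D.
That leaves A = 8.
D has just one choice, so D = 7.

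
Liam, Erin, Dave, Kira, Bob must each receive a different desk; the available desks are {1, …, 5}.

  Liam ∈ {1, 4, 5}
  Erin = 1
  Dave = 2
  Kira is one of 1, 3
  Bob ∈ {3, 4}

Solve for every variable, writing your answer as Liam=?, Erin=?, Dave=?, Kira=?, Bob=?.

Erin's domain is down to {1}, so Erin = 1. Strike 1 from Liam, Kira.
That leaves Dave = 2.
That leaves Kira = 3. Remove 3 from Bob.
Bob must be 4 (only option left). Eliminate 4 elsewhere: Liam.
Liam has just one choice, so Liam = 5.

Liam=5, Erin=1, Dave=2, Kira=3, Bob=4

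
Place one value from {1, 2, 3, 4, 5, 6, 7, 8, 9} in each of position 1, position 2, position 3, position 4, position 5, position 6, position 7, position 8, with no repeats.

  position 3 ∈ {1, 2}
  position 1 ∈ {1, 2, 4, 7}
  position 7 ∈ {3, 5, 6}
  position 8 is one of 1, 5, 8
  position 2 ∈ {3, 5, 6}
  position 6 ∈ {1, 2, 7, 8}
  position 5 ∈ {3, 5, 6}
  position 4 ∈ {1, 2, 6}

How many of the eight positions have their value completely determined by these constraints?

The 8 variables draw from only 8 values {1, 2, 3, 4, 5, 6, 7, 8}, so each is used; only position 1 can be 4, hence position 1 = 4.
The 7 still-open variables together cover exactly {1, 2, 3, 5, 6, 7, 8} — 7 values for 7 variables — and 7 appears only in position 6's list, so position 6 = 7.
The 6 still-open variables together cover exactly {1, 2, 3, 5, 6, 8} — 6 values for 6 variables — and 8 appears only in position 8's list, so position 8 = 8.
position 2, position 5, position 7 share exactly the 3 values {3, 5, 6}; by pigeonhole those values go to them, so strike 3, 5, 6 from position 4.
Determined: position 1=4, position 6=7, position 8=8. The other positions each still have more than one consistent value. That makes 3.

3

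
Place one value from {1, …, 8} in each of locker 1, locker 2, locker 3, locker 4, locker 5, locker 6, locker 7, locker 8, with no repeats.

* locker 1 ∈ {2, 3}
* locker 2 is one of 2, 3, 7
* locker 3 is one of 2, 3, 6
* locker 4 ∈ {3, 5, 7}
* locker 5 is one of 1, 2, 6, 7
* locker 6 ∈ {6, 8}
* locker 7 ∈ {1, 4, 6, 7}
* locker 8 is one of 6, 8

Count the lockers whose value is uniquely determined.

4

The 8 variables together cover exactly {1, 2, 3, 4, 5, 6, 7, 8} — 8 values for 8 variables — and 4 appears only in locker 7's list, so locker 7 = 4.
The 7 still-open variables together cover exactly {1, 2, 3, 5, 6, 7, 8} — 7 values for 7 variables — and 1 appears only in locker 5's list, so locker 5 = 1.
The 6 still-open variables together cover exactly {2, 3, 5, 6, 7, 8} — 6 values for 6 variables — and 5 appears only in locker 4's list, so locker 4 = 5.
The 5 still-open variables together cover exactly {2, 3, 6, 7, 8} — 5 values for 5 variables — and 7 appears only in locker 2's list, so locker 2 = 7.
locker 6 and locker 8 between them cover only {6, 8} — a naked pair. Remove those values from locker 3.
Determined: locker 2=7, locker 4=5, locker 5=1, locker 7=4. The other lockers each still have more than one consistent value. That makes 4.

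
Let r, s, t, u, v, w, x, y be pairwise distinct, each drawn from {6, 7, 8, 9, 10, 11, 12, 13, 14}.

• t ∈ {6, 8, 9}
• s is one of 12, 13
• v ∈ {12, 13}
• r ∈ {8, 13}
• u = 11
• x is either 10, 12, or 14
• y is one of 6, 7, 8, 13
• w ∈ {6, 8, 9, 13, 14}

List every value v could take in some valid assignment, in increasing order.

u has just one choice, so u = 11.
s and v share exactly the 2 values {12, 13}; by pigeonhole those values go to them, so strike 12, 13 from r, w, x, y.
That leaves r = 8. So t, w, y can't be 8.
No further eliminations apply; v can still be any of 12, 13.

12, 13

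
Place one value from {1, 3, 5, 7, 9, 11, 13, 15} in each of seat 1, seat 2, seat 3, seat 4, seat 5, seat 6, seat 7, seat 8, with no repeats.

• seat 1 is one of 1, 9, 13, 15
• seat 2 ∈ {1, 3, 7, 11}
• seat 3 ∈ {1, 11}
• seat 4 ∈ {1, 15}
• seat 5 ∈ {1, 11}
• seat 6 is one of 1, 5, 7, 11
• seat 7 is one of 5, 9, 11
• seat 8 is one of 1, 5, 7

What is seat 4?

15

Among the 8 variables, 3 fits only seat 2 (and all 8 values in {1, 3, 5, 7, 9, 11, 13, 15} must be used), so seat 2 = 3.
The 7 still-open variables draw from only 7 values {1, 5, 7, 9, 11, 13, 15}, so each is used; only seat 1 can be 13, hence seat 1 = 13.
The 6 still-open variables together cover exactly {1, 5, 7, 9, 11, 15} — 6 values for 6 variables — and 9 appears only in seat 7's list, so seat 7 = 9.
The 5 still-open variables together cover exactly {1, 5, 7, 11, 15} — 5 values for 5 variables — and 15 appears only in seat 4's list, so seat 4 = 15.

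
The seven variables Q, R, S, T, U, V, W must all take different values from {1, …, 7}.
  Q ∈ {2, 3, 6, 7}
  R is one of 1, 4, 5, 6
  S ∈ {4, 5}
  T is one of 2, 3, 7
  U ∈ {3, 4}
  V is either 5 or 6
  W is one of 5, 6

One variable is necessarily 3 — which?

Among the 7 variables, 1 fits only R (and all 7 values in {1, 2, 3, 4, 5, 6, 7} must be used), so R = 1.
V and W share exactly the 2 values {5, 6}; by pigeonhole those values go to them, so strike 5, 6 from Q, S.
S's domain is down to {4}, so S = 4. Remove 4 from U.
So 3 goes to U.

U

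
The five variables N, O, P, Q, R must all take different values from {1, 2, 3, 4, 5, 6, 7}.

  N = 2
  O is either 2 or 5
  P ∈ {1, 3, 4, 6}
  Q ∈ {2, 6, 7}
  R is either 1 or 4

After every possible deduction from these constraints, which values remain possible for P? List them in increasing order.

N's domain is down to {2}, so N = 2. So O, Q can't be 2.
O's domain is down to {5}, so O = 5.
No further eliminations apply; P can still be any of 1, 3, 4, 6.

1, 3, 4, 6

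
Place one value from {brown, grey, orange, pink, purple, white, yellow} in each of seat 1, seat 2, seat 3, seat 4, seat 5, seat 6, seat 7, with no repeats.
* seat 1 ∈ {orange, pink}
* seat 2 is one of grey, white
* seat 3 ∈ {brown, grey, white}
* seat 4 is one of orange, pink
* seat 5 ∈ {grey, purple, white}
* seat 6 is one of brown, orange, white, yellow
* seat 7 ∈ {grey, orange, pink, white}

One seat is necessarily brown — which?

seat 3

Among the 7 variables, purple fits only seat 5 (and all 7 values in {brown, grey, orange, pink, purple, white, yellow} must be used), so seat 5 = purple.
Among the 6 still-open variables, yellow fits only seat 6 (and all 6 values in {brown, grey, orange, pink, white, yellow} must be used), so seat 6 = yellow.
The 5 still-open variables together cover exactly {brown, grey, orange, pink, white} — 5 values for 5 variables — and brown appears only in seat 3's list, so seat 3 = brown.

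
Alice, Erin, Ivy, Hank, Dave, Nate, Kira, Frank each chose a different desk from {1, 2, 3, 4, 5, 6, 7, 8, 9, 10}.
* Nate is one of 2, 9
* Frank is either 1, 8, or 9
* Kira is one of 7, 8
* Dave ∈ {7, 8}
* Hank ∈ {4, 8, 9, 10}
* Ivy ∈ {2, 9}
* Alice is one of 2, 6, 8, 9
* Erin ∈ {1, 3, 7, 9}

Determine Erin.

Ivy and Nate between them cover only {2, 9} — a naked pair. Remove those values from Alice, Erin, Hank, Frank.
Dave and Kira between them cover only {7, 8} — a naked pair. Remove those values from Alice, Erin, Hank, Frank.
That leaves Alice = 6.
Frank has just one choice, so Frank = 1. Strike 1 from Erin.
So Erin = 3.

3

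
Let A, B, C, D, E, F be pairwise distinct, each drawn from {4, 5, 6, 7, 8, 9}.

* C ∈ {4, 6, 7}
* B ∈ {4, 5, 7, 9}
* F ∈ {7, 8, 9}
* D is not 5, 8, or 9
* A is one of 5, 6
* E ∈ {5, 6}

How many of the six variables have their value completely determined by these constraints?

2

Among the 6 variables, 8 fits only F (and all 6 values in {4, 5, 6, 7, 8, 9} must be used), so F = 8.
Among the 5 still-open variables, 9 fits only B (and all 5 values in {4, 5, 6, 7, 9} must be used), so B = 9.
A and E between them cover only {5, 6} — a naked pair. Remove those values from C, D.
Determined: B=9, F=8. The other variables each still have more than one consistent value. That makes 2.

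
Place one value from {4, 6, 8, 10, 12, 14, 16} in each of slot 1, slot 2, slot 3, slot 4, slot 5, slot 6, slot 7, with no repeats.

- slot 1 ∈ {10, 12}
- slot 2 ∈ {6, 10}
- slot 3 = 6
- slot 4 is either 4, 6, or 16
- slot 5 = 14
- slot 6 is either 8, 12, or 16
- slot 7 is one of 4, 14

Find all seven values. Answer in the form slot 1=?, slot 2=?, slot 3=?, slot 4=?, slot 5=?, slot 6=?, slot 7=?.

slot 1=12, slot 2=10, slot 3=6, slot 4=16, slot 5=14, slot 6=8, slot 7=4

slot 3's domain is down to {6}, so slot 3 = 6. So slot 2, slot 4 can't be 6.
slot 5 has just one choice, so slot 5 = 14. Strike 14 from slot 7.
That leaves slot 7 = 4. Strike 4 from slot 4.
slot 2's domain is down to {10}, so slot 2 = 10. Strike 10 from slot 1.
slot 4's domain is down to {16}, so slot 4 = 16. Strike 16 from slot 6.
slot 1 must be 12 (only option left). So slot 6 can't be 12.
slot 6 must be 8 (only option left).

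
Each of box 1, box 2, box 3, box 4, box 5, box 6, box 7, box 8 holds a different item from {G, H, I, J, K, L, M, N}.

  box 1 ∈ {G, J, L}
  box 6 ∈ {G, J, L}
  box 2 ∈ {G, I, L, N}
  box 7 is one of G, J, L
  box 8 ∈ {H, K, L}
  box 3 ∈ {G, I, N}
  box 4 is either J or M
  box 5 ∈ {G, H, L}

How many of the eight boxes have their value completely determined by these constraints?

The 8 variables draw from only 8 values {G, H, I, J, K, L, M, N}, so each is used; only box 8 can be K, hence box 8 = K.
The 7 still-open variables draw from only 7 values {G, H, I, J, L, M, N}, so each is used; only box 5 can be H, hence box 5 = H.
The 6 still-open variables together cover exactly {G, I, J, L, M, N} — 6 values for 6 variables — and M appears only in box 4's list, so box 4 = M.
box 1, box 6, box 7 between them cover only {G, J, L} — a naked triple. Remove those values from box 2, box 3.
Determined: box 4=M, box 5=H, box 8=K. The other boxes each still have more than one consistent value. That makes 3.

3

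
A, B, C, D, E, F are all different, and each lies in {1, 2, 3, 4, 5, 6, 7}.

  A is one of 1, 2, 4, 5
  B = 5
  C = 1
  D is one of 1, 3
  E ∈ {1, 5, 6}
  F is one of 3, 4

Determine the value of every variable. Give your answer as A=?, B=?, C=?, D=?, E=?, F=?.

B's domain is down to {5}, so B = 5. Strike 5 from A, E.
C's domain is down to {1}, so C = 1. Strike 1 from A, D, E.
D must be 3 (only option left). Remove 3 from F.
E's domain is down to {6}, so E = 6.
F has just one choice, so F = 4. So A can't be 4.
A's domain is down to {2}, so A = 2.

A=2, B=5, C=1, D=3, E=6, F=4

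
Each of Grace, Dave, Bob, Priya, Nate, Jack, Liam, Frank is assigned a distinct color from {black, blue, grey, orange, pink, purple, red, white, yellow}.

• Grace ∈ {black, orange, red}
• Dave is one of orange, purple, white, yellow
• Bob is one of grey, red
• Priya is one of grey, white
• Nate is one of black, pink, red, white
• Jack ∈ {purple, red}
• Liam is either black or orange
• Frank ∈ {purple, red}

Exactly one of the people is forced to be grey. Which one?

Among the 8 variables, pink fits only Nate (and all 8 values in {black, grey, orange, pink, purple, red, white, yellow} must be used), so Nate = pink.
The 7 still-open variables together cover exactly {black, grey, orange, purple, red, white, yellow} — 7 values for 7 variables — and yellow appears only in Dave's list, so Dave = yellow.
The 6 still-open variables together cover exactly {black, grey, orange, purple, red, white} — 6 values for 6 variables — and white appears only in Priya's list, so Priya = white.
The 5 still-open variables draw from only 5 values {black, grey, orange, purple, red}, so each is used; only Bob can be grey, hence Bob = grey.

Bob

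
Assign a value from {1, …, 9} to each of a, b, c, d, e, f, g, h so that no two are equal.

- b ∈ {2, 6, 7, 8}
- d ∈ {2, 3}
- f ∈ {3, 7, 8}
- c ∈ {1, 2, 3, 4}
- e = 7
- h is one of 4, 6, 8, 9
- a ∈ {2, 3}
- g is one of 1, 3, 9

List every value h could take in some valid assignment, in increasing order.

4, 9

e has just one choice, so e = 7. Strike 7 from b, f.
a and d share exactly the 2 values {2, 3}; by pigeonhole those values go to them, so strike 2, 3 from b, c, f, g.
f's domain is down to {8}, so f = 8. Remove 8 from b, h.
b's domain is down to {6}, so b = 6. Strike 6 from h.
No further eliminations apply; h can still be any of 4, 9.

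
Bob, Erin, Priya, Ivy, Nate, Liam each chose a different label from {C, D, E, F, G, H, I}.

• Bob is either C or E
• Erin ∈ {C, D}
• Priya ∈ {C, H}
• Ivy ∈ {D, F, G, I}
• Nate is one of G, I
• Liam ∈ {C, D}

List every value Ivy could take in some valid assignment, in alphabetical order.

Erin and Liam between them cover only {C, D} — a naked pair. Remove those values from Bob, Priya, Ivy.
Bob has just one choice, so Bob = E.
That leaves Priya = H.
No further eliminations apply; Ivy can still be any of F, G, I.

F, G, I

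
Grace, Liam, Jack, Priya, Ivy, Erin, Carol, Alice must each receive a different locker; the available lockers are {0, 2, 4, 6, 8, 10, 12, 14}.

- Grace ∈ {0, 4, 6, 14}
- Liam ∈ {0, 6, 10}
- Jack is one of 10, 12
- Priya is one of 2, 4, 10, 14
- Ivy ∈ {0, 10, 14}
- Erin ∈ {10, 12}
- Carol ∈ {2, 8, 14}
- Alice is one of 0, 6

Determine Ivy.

The 8 variables together cover exactly {0, 2, 4, 6, 8, 10, 12, 14} — 8 values for 8 variables — and 8 appears only in Carol's list, so Carol = 8.
The 7 still-open variables draw from only 7 values {0, 2, 4, 6, 10, 12, 14}, so each is used; only Priya can be 2, hence Priya = 2.
Among the 6 still-open variables, 4 fits only Grace (and all 6 values in {0, 4, 6, 10, 12, 14} must be used), so Grace = 4.
The 5 still-open variables together cover exactly {0, 6, 10, 12, 14} — 5 values for 5 variables — and 14 appears only in Ivy's list, so Ivy = 14.

14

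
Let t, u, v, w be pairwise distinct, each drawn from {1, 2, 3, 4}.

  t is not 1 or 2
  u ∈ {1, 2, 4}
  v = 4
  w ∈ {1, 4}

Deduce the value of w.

v must be 4 (only option left). Eliminate 4 elsewhere: t, u, w.
So w = 1.

1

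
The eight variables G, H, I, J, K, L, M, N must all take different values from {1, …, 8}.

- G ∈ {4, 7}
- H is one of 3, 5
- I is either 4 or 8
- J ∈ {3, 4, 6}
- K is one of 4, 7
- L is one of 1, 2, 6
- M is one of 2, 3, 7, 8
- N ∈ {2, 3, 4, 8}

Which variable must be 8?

I

Among the 8 variables, 1 fits only L (and all 8 values in {1, 2, 3, 4, 5, 6, 7, 8} must be used), so L = 1.
Among the 7 still-open variables, 5 fits only H (and all 7 values in {2, 3, 4, 5, 6, 7, 8} must be used), so H = 5.
The 6 still-open variables together cover exactly {2, 3, 4, 6, 7, 8} — 6 values for 6 variables — and 6 appears only in J's list, so J = 6.
The 2 variables G and K are confined to {4, 7}, which locks those values in; drop them from I, M, N.
So 8 goes to I.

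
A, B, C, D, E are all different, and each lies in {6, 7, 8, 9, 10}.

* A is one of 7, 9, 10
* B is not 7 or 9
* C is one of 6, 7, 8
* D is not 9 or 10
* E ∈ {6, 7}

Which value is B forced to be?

The 5 variables draw from only 5 values {6, 7, 8, 9, 10}, so each is used; only A can be 9, hence A = 9.
The 4 still-open variables draw from only 4 values {6, 7, 8, 10}, so each is used; only B can be 10, hence B = 10.

10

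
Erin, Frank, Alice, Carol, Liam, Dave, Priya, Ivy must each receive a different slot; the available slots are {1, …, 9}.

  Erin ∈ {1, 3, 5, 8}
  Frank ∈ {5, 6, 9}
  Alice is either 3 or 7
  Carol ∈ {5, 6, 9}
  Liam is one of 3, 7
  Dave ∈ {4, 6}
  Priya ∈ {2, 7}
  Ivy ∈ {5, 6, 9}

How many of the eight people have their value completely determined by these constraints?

2

Alice and Liam share exactly the 2 values {3, 7}; by pigeonhole those values go to them, so strike 3, 7 from Erin, Priya.
Priya must be 2 (only option left).
Frank, Carol, Ivy between them cover only {5, 6, 9} — a naked triple. Remove those values from Erin, Dave.
Dave must be 4 (only option left).
Determined: Dave=4, Priya=2. The other people each still have more than one consistent value. That makes 2.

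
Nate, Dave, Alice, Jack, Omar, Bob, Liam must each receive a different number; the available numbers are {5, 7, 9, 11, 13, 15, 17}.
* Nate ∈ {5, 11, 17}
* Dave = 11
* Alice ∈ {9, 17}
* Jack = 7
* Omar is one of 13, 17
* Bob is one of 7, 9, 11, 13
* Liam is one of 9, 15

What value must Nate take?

Dave has just one choice, so Dave = 11. So Nate, Bob can't be 11.
That leaves Jack = 7. Eliminate 7 elsewhere: Bob.
The 5 still-open variables draw from only 5 values {5, 9, 13, 15, 17}, so each is used; only Nate can be 5, hence Nate = 5.

5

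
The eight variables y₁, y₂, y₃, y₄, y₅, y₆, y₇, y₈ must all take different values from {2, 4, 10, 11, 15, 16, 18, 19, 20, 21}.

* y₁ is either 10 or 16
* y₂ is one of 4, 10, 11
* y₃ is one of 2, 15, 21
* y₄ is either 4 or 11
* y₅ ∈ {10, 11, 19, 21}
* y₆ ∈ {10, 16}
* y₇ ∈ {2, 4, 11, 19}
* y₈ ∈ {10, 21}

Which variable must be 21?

The 8 variables draw from only 8 values {2, 4, 10, 11, 15, 16, 19, 21}, so each is used; only y₃ can be 15, hence y₃ = 15.
Among the 7 still-open variables, 2 fits only y₇ (and all 7 values in {2, 4, 10, 11, 16, 19, 21} must be used), so y₇ = 2.
Among the 6 still-open variables, 19 fits only y₅ (and all 6 values in {4, 10, 11, 16, 19, 21} must be used), so y₅ = 19.
Among the 5 still-open variables, 21 fits only y₈ (and all 5 values in {4, 10, 11, 16, 21} must be used), so y₈ = 21.

y₈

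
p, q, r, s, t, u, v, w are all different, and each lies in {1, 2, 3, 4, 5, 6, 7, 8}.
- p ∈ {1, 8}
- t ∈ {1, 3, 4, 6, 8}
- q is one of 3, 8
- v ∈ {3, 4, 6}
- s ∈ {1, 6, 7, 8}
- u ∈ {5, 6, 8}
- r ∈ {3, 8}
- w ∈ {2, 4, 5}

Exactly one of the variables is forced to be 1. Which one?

p

The 8 variables draw from only 8 values {1, 2, 3, 4, 5, 6, 7, 8}, so each is used; only w can be 2, hence w = 2.
Among the 7 still-open variables, 5 fits only u (and all 7 values in {1, 3, 4, 5, 6, 7, 8} must be used), so u = 5.
Among the 6 still-open variables, 7 fits only s (and all 6 values in {1, 3, 4, 6, 7, 8} must be used), so s = 7.
The 2 variables q and r are confined to {3, 8}, which locks those values in; drop them from p, t, v.
So 1 goes to p.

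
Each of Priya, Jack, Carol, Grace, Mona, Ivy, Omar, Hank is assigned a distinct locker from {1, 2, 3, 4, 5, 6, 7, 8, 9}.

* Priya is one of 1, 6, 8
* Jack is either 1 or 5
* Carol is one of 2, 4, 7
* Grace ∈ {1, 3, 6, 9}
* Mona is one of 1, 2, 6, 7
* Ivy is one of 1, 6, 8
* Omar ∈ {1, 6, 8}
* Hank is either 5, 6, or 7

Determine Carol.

The 3 variables Priya, Ivy, Omar are confined to {1, 6, 8}, which locks those values in; drop them from Jack, Grace, Mona, Hank.
Jack has just one choice, so Jack = 5. Remove 5 from Hank.
Hank must be 7 (only option left). So Carol, Mona can't be 7.
That leaves Mona = 2. Eliminate 2 elsewhere: Carol.
So Carol = 4.

4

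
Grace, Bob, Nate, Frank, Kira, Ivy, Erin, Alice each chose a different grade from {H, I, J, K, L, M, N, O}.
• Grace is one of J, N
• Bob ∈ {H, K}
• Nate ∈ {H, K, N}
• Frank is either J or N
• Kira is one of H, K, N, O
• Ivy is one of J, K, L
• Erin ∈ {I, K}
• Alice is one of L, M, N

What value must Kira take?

The 8 variables draw from only 8 values {H, I, J, K, L, M, N, O}, so each is used; only Erin can be I, hence Erin = I.
The 7 still-open variables draw from only 7 values {H, J, K, L, M, N, O}, so each is used; only Alice can be M, hence Alice = M.
The 6 still-open variables draw from only 6 values {H, J, K, L, N, O}, so each is used; only Ivy can be L, hence Ivy = L.
Among the 5 still-open variables, O fits only Kira (and all 5 values in {H, J, K, N, O} must be used), so Kira = O.

O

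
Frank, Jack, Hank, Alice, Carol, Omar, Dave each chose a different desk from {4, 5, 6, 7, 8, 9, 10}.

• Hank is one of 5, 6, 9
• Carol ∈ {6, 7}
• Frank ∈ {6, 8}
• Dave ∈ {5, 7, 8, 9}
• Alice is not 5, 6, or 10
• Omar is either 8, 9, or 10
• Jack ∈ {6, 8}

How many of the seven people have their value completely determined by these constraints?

The 7 variables together cover exactly {4, 5, 6, 7, 8, 9, 10} — 7 values for 7 variables — and 4 appears only in Alice's list, so Alice = 4.
The 6 still-open variables together cover exactly {5, 6, 7, 8, 9, 10} — 6 values for 6 variables — and 10 appears only in Omar's list, so Omar = 10.
Frank and Jack between them cover only {6, 8} — a naked pair. Remove those values from Hank, Carol, Dave.
That leaves Carol = 7. Strike 7 from Dave.
Determined: Alice=4, Carol=7, Omar=10. The other people each still have more than one consistent value. That makes 3.

3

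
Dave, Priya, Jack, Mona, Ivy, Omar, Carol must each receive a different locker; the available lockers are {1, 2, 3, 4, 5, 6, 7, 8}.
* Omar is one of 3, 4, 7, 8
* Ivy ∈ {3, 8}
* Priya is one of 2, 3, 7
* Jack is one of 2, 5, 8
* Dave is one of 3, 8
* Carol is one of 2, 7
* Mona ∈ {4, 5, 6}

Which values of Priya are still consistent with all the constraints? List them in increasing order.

The 7 variables draw from only 7 values {2, 3, 4, 5, 6, 7, 8}, so each is used; only Mona can be 6, hence Mona = 6.
The 6 still-open variables draw from only 6 values {2, 3, 4, 5, 7, 8}, so each is used; only Omar can be 4, hence Omar = 4.
The 5 still-open variables together cover exactly {2, 3, 5, 7, 8} — 5 values for 5 variables — and 5 appears only in Jack's list, so Jack = 5.
The 2 variables Dave and Ivy are confined to {3, 8}, which locks those values in; drop them from Priya.
No further eliminations apply; Priya can still be any of 2, 7.

2, 7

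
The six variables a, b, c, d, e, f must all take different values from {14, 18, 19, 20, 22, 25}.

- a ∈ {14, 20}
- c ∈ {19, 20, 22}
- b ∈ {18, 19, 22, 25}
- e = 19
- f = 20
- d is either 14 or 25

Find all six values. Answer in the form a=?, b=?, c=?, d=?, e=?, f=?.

a=14, b=18, c=22, d=25, e=19, f=20

e's domain is down to {19}, so e = 19. Eliminate 19 elsewhere: b, c.
f's domain is down to {20}, so f = 20. So a, c can't be 20.
a's domain is down to {14}, so a = 14. Eliminate 14 elsewhere: d.
c must be 22 (only option left). Eliminate 22 elsewhere: b.
d's domain is down to {25}, so d = 25. Remove 25 from b.
b has just one choice, so b = 18.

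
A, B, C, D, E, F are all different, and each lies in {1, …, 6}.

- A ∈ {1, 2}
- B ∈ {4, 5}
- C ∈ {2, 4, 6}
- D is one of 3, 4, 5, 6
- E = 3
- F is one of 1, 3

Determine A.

E must be 3 (only option left). Strike 3 from D, F.
That leaves F = 1. So A can't be 1.
So A = 2.

2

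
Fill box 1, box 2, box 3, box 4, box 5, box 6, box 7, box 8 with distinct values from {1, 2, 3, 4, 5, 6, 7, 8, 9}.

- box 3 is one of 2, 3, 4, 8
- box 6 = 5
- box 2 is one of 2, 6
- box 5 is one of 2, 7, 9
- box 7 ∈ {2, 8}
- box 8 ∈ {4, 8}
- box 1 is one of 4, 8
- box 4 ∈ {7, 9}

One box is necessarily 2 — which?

box 7

box 6 has just one choice, so box 6 = 5.
The 7 still-open variables draw from only 7 values {2, 3, 4, 6, 7, 8, 9}, so each is used; only box 3 can be 3, hence box 3 = 3.
The 6 still-open variables draw from only 6 values {2, 4, 6, 7, 8, 9}, so each is used; only box 2 can be 6, hence box 2 = 6.
box 1 and box 8 between them cover only {4, 8} — a naked pair. Remove those values from box 7.
So 2 goes to box 7.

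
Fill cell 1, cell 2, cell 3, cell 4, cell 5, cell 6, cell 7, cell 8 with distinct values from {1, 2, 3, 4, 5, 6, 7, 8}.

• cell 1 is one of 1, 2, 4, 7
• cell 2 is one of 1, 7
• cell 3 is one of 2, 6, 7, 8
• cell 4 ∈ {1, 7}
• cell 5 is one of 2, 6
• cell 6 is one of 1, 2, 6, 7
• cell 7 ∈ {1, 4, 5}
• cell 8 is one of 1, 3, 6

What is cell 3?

8

The 8 variables together cover exactly {1, 2, 3, 4, 5, 6, 7, 8} — 8 values for 8 variables — and 3 appears only in cell 8's list, so cell 8 = 3.
The 7 still-open variables together cover exactly {1, 2, 4, 5, 6, 7, 8} — 7 values for 7 variables — and 5 appears only in cell 7's list, so cell 7 = 5.
The 6 still-open variables draw from only 6 values {1, 2, 4, 6, 7, 8}, so each is used; only cell 1 can be 4, hence cell 1 = 4.
Among the 5 still-open variables, 8 fits only cell 3 (and all 5 values in {1, 2, 6, 7, 8} must be used), so cell 3 = 8.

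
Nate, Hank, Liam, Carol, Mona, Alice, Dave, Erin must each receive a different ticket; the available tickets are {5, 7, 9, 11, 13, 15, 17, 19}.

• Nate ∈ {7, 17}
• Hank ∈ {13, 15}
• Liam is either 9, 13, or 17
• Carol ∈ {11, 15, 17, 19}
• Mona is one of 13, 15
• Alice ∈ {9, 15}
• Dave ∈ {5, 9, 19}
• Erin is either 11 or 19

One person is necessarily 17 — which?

Liam

Among the 8 variables, 5 fits only Dave (and all 8 values in {5, 7, 9, 11, 13, 15, 17, 19} must be used), so Dave = 5.
Among the 7 still-open variables, 7 fits only Nate (and all 7 values in {7, 9, 11, 13, 15, 17, 19} must be used), so Nate = 7.
The 2 variables Hank and Mona are confined to {13, 15}, which locks those values in; drop them from Liam, Carol, Alice.
Alice has just one choice, so Alice = 9. Eliminate 9 elsewhere: Liam.
So 17 goes to Liam.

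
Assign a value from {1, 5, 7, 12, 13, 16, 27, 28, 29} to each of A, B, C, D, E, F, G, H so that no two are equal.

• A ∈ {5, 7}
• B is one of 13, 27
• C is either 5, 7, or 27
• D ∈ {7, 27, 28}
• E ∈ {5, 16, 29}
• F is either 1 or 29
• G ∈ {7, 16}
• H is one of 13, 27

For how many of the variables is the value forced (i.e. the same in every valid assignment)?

Among the 8 variables, 1 fits only F (and all 8 values in {1, 5, 7, 13, 16, 27, 28, 29} must be used), so F = 1.
The 7 still-open variables draw from only 7 values {5, 7, 13, 16, 27, 28, 29}, so each is used; only D can be 28, hence D = 28.
The 6 still-open variables draw from only 6 values {5, 7, 13, 16, 27, 29}, so each is used; only E can be 29, hence E = 29.
The 5 still-open variables together cover exactly {5, 7, 13, 16, 27} — 5 values for 5 variables — and 16 appears only in G's list, so G = 16.
The 2 variables B and H are confined to {13, 27}, which locks those values in; drop them from C.
Determined: D=28, E=29, F=1, G=16. The other variables each still have more than one consistent value. That makes 4.

4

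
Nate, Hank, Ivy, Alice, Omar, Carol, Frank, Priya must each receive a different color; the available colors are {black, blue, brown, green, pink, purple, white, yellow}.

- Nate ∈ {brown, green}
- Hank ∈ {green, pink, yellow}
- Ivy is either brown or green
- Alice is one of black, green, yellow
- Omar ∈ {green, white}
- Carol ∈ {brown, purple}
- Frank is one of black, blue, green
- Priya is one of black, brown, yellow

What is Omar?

Among the 8 variables, blue fits only Frank (and all 8 values in {black, blue, brown, green, pink, purple, white, yellow} must be used), so Frank = blue.
The 7 still-open variables draw from only 7 values {black, brown, green, pink, purple, white, yellow}, so each is used; only Hank can be pink, hence Hank = pink.
The 6 still-open variables together cover exactly {black, brown, green, purple, white, yellow} — 6 values for 6 variables — and purple appears only in Carol's list, so Carol = purple.
The 5 still-open variables draw from only 5 values {black, brown, green, white, yellow}, so each is used; only Omar can be white, hence Omar = white.

white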